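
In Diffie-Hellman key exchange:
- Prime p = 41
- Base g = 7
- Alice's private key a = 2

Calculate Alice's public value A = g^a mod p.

Step 1: A = g^a mod p = 7^2 mod 41.
  7^1 mod 41 = 7
  7^2 mod 41 = (7 * 7) mod 41 = 8
Result: A = 8.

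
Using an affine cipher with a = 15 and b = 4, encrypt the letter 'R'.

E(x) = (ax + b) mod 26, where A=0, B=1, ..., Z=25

Step 1: Convert 'R' to number: x = 17.
Step 2: E(17) = (15 * 17 + 4) mod 26 = 259 mod 26 = 25.
Step 3: Convert 25 back to letter: Z.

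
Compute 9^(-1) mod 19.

Step 1: We need x such that 9 * x = 1 (mod 19).
Step 2: Using the extended Euclidean algorithm or trial:
  9 * 17 = 153 = 8 * 19 + 1.
Step 3: Since 153 mod 19 = 1, the inverse is x = 17.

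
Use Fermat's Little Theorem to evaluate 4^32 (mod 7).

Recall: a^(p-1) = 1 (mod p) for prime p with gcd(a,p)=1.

Step 1: Since 7 is prime, by Fermat's Little Theorem: 4^6 = 1 (mod 7).
Step 2: Reduce exponent: 32 mod 6 = 2.
Step 3: So 4^32 = 4^2 (mod 7).
Step 4: 4^2 mod 7 = 2.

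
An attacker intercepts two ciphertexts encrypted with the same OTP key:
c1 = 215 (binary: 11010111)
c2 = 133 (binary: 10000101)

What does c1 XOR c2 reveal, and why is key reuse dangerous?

Step 1: c1 XOR c2 = (m1 XOR k) XOR (m2 XOR k).
Step 2: By XOR associativity/commutativity: = m1 XOR m2 XOR k XOR k = m1 XOR m2.
Step 3: 11010111 XOR 10000101 = 01010010 = 82.
Step 4: The key cancels out! An attacker learns m1 XOR m2 = 82, revealing the relationship between plaintexts.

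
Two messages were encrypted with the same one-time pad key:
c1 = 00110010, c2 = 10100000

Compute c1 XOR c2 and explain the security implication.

Step 1: c1 XOR c2 = (m1 XOR k) XOR (m2 XOR k).
Step 2: By XOR associativity/commutativity: = m1 XOR m2 XOR k XOR k = m1 XOR m2.
Step 3: 00110010 XOR 10100000 = 10010010 = 146.
Step 4: The key cancels out! An attacker learns m1 XOR m2 = 146, revealing the relationship between plaintexts.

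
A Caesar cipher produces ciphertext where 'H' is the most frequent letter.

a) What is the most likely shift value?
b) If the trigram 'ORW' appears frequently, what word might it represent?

Step 1: In English, 'E' is the most frequent letter (12.7%).
Step 2: The most frequent ciphertext letter is 'H' (position 7).
Step 3: Shift = (7 - 4) mod 26 = 3.
Step 4: Decrypt 'ORW' by shifting back 3:
  O -> L
  R -> O
  W -> T
Step 5: 'ORW' decrypts to 'LOT'.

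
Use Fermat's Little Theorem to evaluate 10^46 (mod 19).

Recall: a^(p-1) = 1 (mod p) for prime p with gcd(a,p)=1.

Step 1: Since 19 is prime, by Fermat's Little Theorem: 10^18 = 1 (mod 19).
Step 2: Reduce exponent: 46 mod 18 = 10.
Step 3: So 10^46 = 10^10 (mod 19).
Step 4: 10^10 mod 19 = 9.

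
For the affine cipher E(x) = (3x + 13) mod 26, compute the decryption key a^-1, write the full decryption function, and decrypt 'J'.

Step 1: Find a^-1, the modular inverse of 3 mod 26.
Step 2: We need 3 * a^-1 = 1 (mod 26).
Step 3: 3 * 9 = 27 = 1 * 26 + 1, so a^-1 = 9.
Step 4: D(y) = 9(y - 13) mod 26.
Step 5: Apply to 'J' (y = 9): D(9) = 9 * (9 - 13) mod 26 = 9 * -4 mod 26 = 16 -> 'Q'.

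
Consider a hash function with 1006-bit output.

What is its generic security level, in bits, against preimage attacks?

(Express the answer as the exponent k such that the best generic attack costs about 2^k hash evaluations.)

Step 1: The hash has a 1006-bit output.
Step 2: Preimage resistance means: given a digest h(x), it should be infeasible to find any input that hashes to it.
With a 1006-bit output there are 2^1006 possible digests, so a generic brute-force preimage search costs about 2^1006 evaluations.
Step 3: Security level = 1006 bits.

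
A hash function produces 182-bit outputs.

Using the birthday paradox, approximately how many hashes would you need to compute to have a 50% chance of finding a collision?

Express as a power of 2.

Step 1: The birthday paradox gives collision probability ~50% after sqrt(2^n) = 2^(n/2) hashes.
Step 2: For 182-bit output: 2^(182/2) = 2^91.
Step 3: Approximately 2^91 hash computations needed.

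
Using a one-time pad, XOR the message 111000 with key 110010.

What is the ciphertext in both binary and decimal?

Step 1: Write out the XOR operation bit by bit:
  Message: 111000
  Key:     110010
  XOR:     001010
Step 2: Convert to decimal: 001010 = 10.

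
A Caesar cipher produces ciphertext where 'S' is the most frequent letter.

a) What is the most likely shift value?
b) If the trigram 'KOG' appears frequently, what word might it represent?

Step 1: In English, 'E' is the most frequent letter (12.7%).
Step 2: The most frequent ciphertext letter is 'S' (position 18).
Step 3: Shift = (18 - 4) mod 26 = 14.
Step 4: Decrypt 'KOG' by shifting back 14:
  K -> W
  O -> A
  G -> S
Step 5: 'KOG' decrypts to 'WAS'.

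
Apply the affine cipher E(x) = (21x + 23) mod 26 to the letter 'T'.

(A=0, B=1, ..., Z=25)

Step 1: Convert 'T' to number: x = 19.
Step 2: E(19) = (21 * 19 + 23) mod 26 = 422 mod 26 = 6.
Step 3: Convert 6 back to letter: G.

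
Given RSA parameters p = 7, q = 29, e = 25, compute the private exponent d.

Step 1: n = 7 * 29 = 203.
Step 2: phi(n) = 6 * 28 = 168.
Step 3: Find d such that 25 * d = 1 (mod 168).
Step 4: d = 25^(-1) mod 168 = 121.
Verification: 25 * 121 = 3025 = 18 * 168 + 1.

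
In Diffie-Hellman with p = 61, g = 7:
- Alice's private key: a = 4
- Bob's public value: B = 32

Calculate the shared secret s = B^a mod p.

Step 1: s = B^a mod p = 32^4 mod 61.
  32^1 mod 61 = 32
  32^2 mod 61 = (32 * 32) mod 61 = 48
  32^3 mod 61 = (48 * 32) mod 61 = 11
  32^4 mod 61 = (11 * 32) mod 61 = 47
Result: shared secret = 47.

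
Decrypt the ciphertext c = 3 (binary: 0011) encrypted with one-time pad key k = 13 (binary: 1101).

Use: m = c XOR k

Step 1: XOR ciphertext with key:
  Ciphertext: 0011
  Key:        1101
  XOR:        1110
Step 2: Plaintext = 1110 = 14 in decimal.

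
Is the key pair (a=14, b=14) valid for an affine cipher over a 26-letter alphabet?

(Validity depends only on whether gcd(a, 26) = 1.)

Step 1: Compute gcd(14, 26).
Step 2: gcd(14, 26) = 2.
Since gcd = 2 != 1, 14 shares a common factor with 26, so it cannot be used.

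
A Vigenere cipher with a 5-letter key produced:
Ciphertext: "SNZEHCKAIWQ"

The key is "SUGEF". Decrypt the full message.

Step 1: Key 'SUGEF' has length 5. Extended key: SUGEFSUGEFS
Step 2: Decrypt each position:
  S(18) - S(18) = 0 = A
  N(13) - U(20) = 19 = T
  Z(25) - G(6) = 19 = T
  E(4) - E(4) = 0 = A
  H(7) - F(5) = 2 = C
  C(2) - S(18) = 10 = K
  K(10) - U(20) = 16 = Q
  A(0) - G(6) = 20 = U
  I(8) - E(4) = 4 = E
  W(22) - F(5) = 17 = R
  Q(16) - S(18) = 24 = Y
Plaintext: ATTACKQUERY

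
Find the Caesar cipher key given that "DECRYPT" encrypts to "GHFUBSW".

Step 1: Compare first letters: D (position 3) -> G (position 6).
Step 2: Shift = (6 - 3) mod 26 = 3.
The shift value is 3.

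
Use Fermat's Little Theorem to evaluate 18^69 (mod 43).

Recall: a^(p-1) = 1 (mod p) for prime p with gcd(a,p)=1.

Step 1: Since 43 is prime, by Fermat's Little Theorem: 18^42 = 1 (mod 43).
Step 2: Reduce exponent: 69 mod 42 = 27.
Step 3: So 18^69 = 18^27 (mod 43).
Step 4: 18^27 mod 43 = 2.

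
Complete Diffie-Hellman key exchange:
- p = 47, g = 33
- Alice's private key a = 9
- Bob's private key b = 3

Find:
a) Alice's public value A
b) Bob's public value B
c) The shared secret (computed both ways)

Step 1: A = g^a mod p = 33^9 mod 47 = 43.
Step 2: B = g^b mod p = 33^3 mod 47 = 29.
Step 3: Alice computes s = B^a mod p = 29^9 mod 47 = 30.
Step 4: Bob computes s = A^b mod p = 43^3 mod 47 = 30.
Both sides agree: shared secret = 30.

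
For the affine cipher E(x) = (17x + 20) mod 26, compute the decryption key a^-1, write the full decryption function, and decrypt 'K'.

Step 1: Find a^-1, the modular inverse of 17 mod 26.
Step 2: We need 17 * a^-1 = 1 (mod 26).
Step 3: 17 * 23 = 391 = 15 * 26 + 1, so a^-1 = 23.
Step 4: D(y) = 23(y - 20) mod 26.
Step 5: Apply to 'K' (y = 10): D(10) = 23 * (10 - 20) mod 26 = 23 * -10 mod 26 = 4 -> 'E'.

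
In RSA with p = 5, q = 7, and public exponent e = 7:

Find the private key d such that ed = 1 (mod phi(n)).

Step 1: n = 5 * 7 = 35.
Step 2: phi(n) = 4 * 6 = 24.
Step 3: Find d such that 7 * d = 1 (mod 24).
Step 4: d = 7^(-1) mod 24 = 7.
Verification: 7 * 7 = 49 = 2 * 24 + 1.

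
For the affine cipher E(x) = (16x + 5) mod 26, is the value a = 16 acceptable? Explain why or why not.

Step 1: Compute gcd(16, 26).
Step 2: gcd(16, 26) = 2.
Since gcd = 2 != 1, 16 shares a common factor with 26, so it cannot be used.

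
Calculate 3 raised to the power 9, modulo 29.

Step 1: Compute 3^9 mod 29 step by step, reducing modulo 29 at each step.
  3^1 mod 29 = 3
  3^2 mod 29 = (3 * 3) mod 29 = 9
  3^3 mod 29 = (9 * 3) mod 29 = 27
  3^4 mod 29 = (27 * 3) mod 29 = 23
  3^5 mod 29 = (23 * 3) mod 29 = 11
  3^6 mod 29 = (11 * 3) mod 29 = 4
  3^7 mod 29 = (4 * 3) mod 29 = 12
  3^8 mod 29 = (12 * 3) mod 29 = 7
  3^9 mod 29 = (7 * 3) mod 29 = 21
Step 2: Result = 21.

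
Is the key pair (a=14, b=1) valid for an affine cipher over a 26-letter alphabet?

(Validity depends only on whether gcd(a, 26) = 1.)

Step 1: Compute gcd(14, 26).
Step 2: gcd(14, 26) = 2.
Since gcd = 2 != 1, 14 shares a common factor with 26, so it cannot be used.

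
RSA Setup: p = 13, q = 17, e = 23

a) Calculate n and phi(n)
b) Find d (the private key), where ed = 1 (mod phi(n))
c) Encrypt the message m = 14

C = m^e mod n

Step 1: n = 13 * 17 = 221.
Step 2: phi(n) = (13-1)(17-1) = 12 * 16 = 192.
Step 3: Find d = 23^(-1) mod 192 = 167.
  Verify: 23 * 167 = 3841 = 1 (mod 192).
Step 4: C = 14^23 mod 221 = 40.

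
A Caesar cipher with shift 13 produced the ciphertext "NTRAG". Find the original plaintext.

Step 1: Reverse the shift by subtracting 13 from each letter position.
  N (position 13) -> position (13-13) mod 26 = 0 -> A
  T (position 19) -> position (19-13) mod 26 = 6 -> G
  R (position 17) -> position (17-13) mod 26 = 4 -> E
  A (position 0) -> position (0-13) mod 26 = 13 -> N
  G (position 6) -> position (6-13) mod 26 = 19 -> T
Decrypted message: AGENT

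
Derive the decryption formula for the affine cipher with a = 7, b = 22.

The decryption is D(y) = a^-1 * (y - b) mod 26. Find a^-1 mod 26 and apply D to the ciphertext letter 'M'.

Step 1: Find a^-1, the modular inverse of 7 mod 26.
Step 2: We need 7 * a^-1 = 1 (mod 26).
Step 3: 7 * 15 = 105 = 4 * 26 + 1, so a^-1 = 15.
Step 4: D(y) = 15(y - 22) mod 26.
Step 5: Apply to 'M' (y = 12): D(12) = 15 * (12 - 22) mod 26 = 15 * -10 mod 26 = 6 -> 'G'.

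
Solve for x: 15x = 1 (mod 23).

Step 1: We need x such that 15 * x = 1 (mod 23).
Step 2: Using the extended Euclidean algorithm or trial:
  15 * 20 = 300 = 13 * 23 + 1.
Step 3: Since 300 mod 23 = 1, the inverse is x = 20.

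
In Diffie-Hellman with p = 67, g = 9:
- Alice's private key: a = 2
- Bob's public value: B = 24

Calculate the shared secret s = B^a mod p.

Step 1: s = B^a mod p = 24^2 mod 67.
  24^1 mod 67 = 24
  24^2 mod 67 = (24 * 24) mod 67 = 40
Result: shared secret = 40.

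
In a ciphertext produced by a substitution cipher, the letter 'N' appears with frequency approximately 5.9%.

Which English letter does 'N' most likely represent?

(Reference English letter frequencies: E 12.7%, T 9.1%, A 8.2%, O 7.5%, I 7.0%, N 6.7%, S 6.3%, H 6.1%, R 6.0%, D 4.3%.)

Step 1: The observed frequency is 5.9%.
Step 2: Compare with English frequencies:
  E: 12.7% (difference: 6.8%)
  T: 9.1% (difference: 3.2%)
  A: 8.2% (difference: 2.3%)
  O: 7.5% (difference: 1.6%)
  I: 7.0% (difference: 1.1%)
  N: 6.7% (difference: 0.8%)
  S: 6.3% (difference: 0.4%)
  H: 6.1% (difference: 0.2%)
  R: 6.0% (difference: 0.1%) <-- closest
  D: 4.3% (difference: 1.6%)
Step 3: 'N' most likely represents 'R' (frequency 6.0%).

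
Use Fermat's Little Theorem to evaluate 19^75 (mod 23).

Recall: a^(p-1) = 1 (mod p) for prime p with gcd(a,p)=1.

Step 1: Since 23 is prime, by Fermat's Little Theorem: 19^22 = 1 (mod 23).
Step 2: Reduce exponent: 75 mod 22 = 9.
Step 3: So 19^75 = 19^9 (mod 23).
Step 4: 19^9 mod 23 = 10.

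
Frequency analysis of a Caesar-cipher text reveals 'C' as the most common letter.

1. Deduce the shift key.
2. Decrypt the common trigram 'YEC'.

Step 1: In English, 'E' is the most frequent letter (12.7%).
Step 2: The most frequent ciphertext letter is 'C' (position 2).
Step 3: Shift = (2 - 4) mod 26 = 24.
Step 4: Decrypt 'YEC' by shifting back 24:
  Y -> A
  E -> G
  C -> E
Step 5: 'YEC' decrypts to 'AGE'.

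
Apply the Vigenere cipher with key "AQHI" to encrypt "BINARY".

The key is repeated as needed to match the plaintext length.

Step 1: Repeat key to match plaintext length:
  Plaintext: BINARY
  Key:       AQHIAQ
Step 2: Encrypt each letter:
  B(1) + A(0) = (1+0) mod 26 = 1 = B
  I(8) + Q(16) = (8+16) mod 26 = 24 = Y
  N(13) + H(7) = (13+7) mod 26 = 20 = U
  A(0) + I(8) = (0+8) mod 26 = 8 = I
  R(17) + A(0) = (17+0) mod 26 = 17 = R
  Y(24) + Q(16) = (24+16) mod 26 = 14 = O
Ciphertext: BYUIRO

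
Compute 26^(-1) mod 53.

Step 1: We need x such that 26 * x = 1 (mod 53).
Step 2: Using the extended Euclidean algorithm or trial:
  26 * 51 = 1326 = 25 * 53 + 1.
Step 3: Since 1326 mod 53 = 1, the inverse is x = 51.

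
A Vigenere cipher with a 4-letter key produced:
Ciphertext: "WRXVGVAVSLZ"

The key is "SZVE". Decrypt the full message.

Step 1: Key 'SZVE' has length 4. Extended key: SZVESZVESZV
Step 2: Decrypt each position:
  W(22) - S(18) = 4 = E
  R(17) - Z(25) = 18 = S
  X(23) - V(21) = 2 = C
  V(21) - E(4) = 17 = R
  G(6) - S(18) = 14 = O
  V(21) - Z(25) = 22 = W
  A(0) - V(21) = 5 = F
  V(21) - E(4) = 17 = R
  S(18) - S(18) = 0 = A
  L(11) - Z(25) = 12 = M
  Z(25) - V(21) = 4 = E
Plaintext: ESCROWFRAME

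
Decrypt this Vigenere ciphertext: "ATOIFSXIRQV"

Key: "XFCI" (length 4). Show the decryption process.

Step 1: Key 'XFCI' has length 4. Extended key: XFCIXFCIXFC
Step 2: Decrypt each position:
  A(0) - X(23) = 3 = D
  T(19) - F(5) = 14 = O
  O(14) - C(2) = 12 = M
  I(8) - I(8) = 0 = A
  F(5) - X(23) = 8 = I
  S(18) - F(5) = 13 = N
  X(23) - C(2) = 21 = V
  I(8) - I(8) = 0 = A
  R(17) - X(23) = 20 = U
  Q(16) - F(5) = 11 = L
  V(21) - C(2) = 19 = T
Plaintext: DOMAINVAULT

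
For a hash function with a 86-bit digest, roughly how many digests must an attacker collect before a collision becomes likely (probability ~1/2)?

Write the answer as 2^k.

Step 1: The birthday paradox gives collision probability ~50% after sqrt(2^n) = 2^(n/2) hashes.
Step 2: For 86-bit output: 2^(86/2) = 2^43.
Step 3: Approximately 2^43 hash computations needed.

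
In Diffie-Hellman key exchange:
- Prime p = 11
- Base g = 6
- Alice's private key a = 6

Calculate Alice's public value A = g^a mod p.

Step 1: A = g^a mod p = 6^6 mod 11.
  6^1 mod 11 = 6
  6^2 mod 11 = (6 * 6) mod 11 = 3
  6^3 mod 11 = (3 * 6) mod 11 = 7
  6^4 mod 11 = (7 * 6) mod 11 = 9
  6^5 mod 11 = (9 * 6) mod 11 = 10
  6^6 mod 11 = (10 * 6) mod 11 = 5
Result: A = 5.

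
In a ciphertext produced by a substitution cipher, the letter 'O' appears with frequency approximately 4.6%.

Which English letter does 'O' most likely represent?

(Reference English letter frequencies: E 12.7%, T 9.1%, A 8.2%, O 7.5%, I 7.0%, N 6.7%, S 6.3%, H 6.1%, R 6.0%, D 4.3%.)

Step 1: The observed frequency is 4.6%.
Step 2: Compare with English frequencies:
  E: 12.7% (difference: 8.1%)
  T: 9.1% (difference: 4.5%)
  A: 8.2% (difference: 3.6%)
  O: 7.5% (difference: 2.9%)
  I: 7.0% (difference: 2.4%)
  N: 6.7% (difference: 2.1%)
  S: 6.3% (difference: 1.7%)
  H: 6.1% (difference: 1.5%)
  R: 6.0% (difference: 1.4%)
  D: 4.3% (difference: 0.3%) <-- closest
Step 3: 'O' most likely represents 'D' (frequency 4.3%).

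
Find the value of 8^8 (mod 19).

Step 1: Compute 8^8 mod 19 step by step, reducing modulo 19 at each step.
  8^1 mod 19 = 8
  8^2 mod 19 = (8 * 8) mod 19 = 7
  8^3 mod 19 = (7 * 8) mod 19 = 18
  8^4 mod 19 = (18 * 8) mod 19 = 11
  8^5 mod 19 = (11 * 8) mod 19 = 12
  8^6 mod 19 = (12 * 8) mod 19 = 1
  8^7 mod 19 = (1 * 8) mod 19 = 8
  8^8 mod 19 = (8 * 8) mod 19 = 7
Step 2: Result = 7.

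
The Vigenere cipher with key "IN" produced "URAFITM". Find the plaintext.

Step 1: Extend key: INININI
Step 2: Decrypt each letter (c - k) mod 26:
  U(20) - I(8) = (20-8) mod 26 = 12 = M
  R(17) - N(13) = (17-13) mod 26 = 4 = E
  A(0) - I(8) = (0-8) mod 26 = 18 = S
  F(5) - N(13) = (5-13) mod 26 = 18 = S
  I(8) - I(8) = (8-8) mod 26 = 0 = A
  T(19) - N(13) = (19-13) mod 26 = 6 = G
  M(12) - I(8) = (12-8) mod 26 = 4 = E
Plaintext: MESSAGE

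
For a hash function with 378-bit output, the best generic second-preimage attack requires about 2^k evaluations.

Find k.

Step 1: The hash has a 378-bit output.
Step 2: Second-preimage resistance means: given a specific input x, it should be infeasible to find a different y with h(y) = h(x).
With a 378-bit output, a generic search for a second preimage costs about 2^378 evaluations (each trial matches the fixed target with probability 2^-378).
Step 3: Security level = 378 bits.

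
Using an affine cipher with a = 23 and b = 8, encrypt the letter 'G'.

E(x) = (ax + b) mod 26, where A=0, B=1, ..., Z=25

Step 1: Convert 'G' to number: x = 6.
Step 2: E(6) = (23 * 6 + 8) mod 26 = 146 mod 26 = 16.
Step 3: Convert 16 back to letter: Q.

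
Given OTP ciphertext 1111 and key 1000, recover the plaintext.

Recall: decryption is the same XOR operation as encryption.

Step 1: XOR ciphertext with key:
  Ciphertext: 1111
  Key:        1000
  XOR:        0111
Step 2: Plaintext = 0111 = 7 in decimal.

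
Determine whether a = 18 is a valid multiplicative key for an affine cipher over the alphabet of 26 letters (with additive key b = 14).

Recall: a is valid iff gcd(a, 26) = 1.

Step 1: Compute gcd(18, 26).
Step 2: gcd(18, 26) = 2.
Since gcd = 2 != 1, 18 shares a common factor with 26, so it cannot be used.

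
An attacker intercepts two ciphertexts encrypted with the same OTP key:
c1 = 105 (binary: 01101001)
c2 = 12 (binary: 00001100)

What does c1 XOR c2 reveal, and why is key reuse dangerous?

Step 1: c1 XOR c2 = (m1 XOR k) XOR (m2 XOR k).
Step 2: By XOR associativity/commutativity: = m1 XOR m2 XOR k XOR k = m1 XOR m2.
Step 3: 01101001 XOR 00001100 = 01100101 = 101.
Step 4: The key cancels out! An attacker learns m1 XOR m2 = 101, revealing the relationship between plaintexts.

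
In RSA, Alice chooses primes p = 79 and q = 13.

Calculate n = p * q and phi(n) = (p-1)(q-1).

Step 1: n = p * q = 79 * 13 = 1027.
Step 2: phi(n) = (p-1)(q-1) = 78 * 12 = 936.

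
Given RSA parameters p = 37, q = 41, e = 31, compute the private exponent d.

Step 1: n = 37 * 41 = 1517.
Step 2: phi(n) = 36 * 40 = 1440.
Step 3: Find d such that 31 * d = 1 (mod 1440).
Step 4: d = 31^(-1) mod 1440 = 511.
Verification: 31 * 511 = 15841 = 11 * 1440 + 1.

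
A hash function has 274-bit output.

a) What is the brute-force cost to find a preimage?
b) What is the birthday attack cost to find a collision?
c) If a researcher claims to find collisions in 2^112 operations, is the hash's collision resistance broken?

Step 1: Preimage resistance requires brute-force of 2^274 operations.
Step 2: Collision resistance (birthday bound) = 2^(274/2) = 2^137.
Step 3: The claimed attack costs 2^112 operations.
Step 4: Since 2^112 < 2^137, the claimed attack beats the generic birthday bound, so collision resistance is broken.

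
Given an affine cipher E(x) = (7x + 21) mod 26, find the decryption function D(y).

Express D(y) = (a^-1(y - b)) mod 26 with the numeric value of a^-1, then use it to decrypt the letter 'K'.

Step 1: Find a^-1, the modular inverse of 7 mod 26.
Step 2: We need 7 * a^-1 = 1 (mod 26).
Step 3: 7 * 15 = 105 = 4 * 26 + 1, so a^-1 = 15.
Step 4: D(y) = 15(y - 21) mod 26.
Step 5: Apply to 'K' (y = 10): D(10) = 15 * (10 - 21) mod 26 = 15 * -11 mod 26 = 17 -> 'R'.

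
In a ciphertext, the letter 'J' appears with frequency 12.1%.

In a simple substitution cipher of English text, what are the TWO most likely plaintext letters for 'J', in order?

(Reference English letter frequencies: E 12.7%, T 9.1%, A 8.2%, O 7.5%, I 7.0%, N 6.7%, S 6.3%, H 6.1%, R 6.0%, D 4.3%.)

Step 1: Observed frequency of 'J' is 12.1%.
Step 2: Compute distances to each reference frequency and sort:
  E (12.7%): difference = 0.6% <-- BEST
  T (9.1%): difference = 3.0% <-- RUNNER-UP
  A (8.2%): difference = 3.9%
  O (7.5%): difference = 4.6%
  I (7.0%): difference = 5.1%
Step 3: Most likely is 'E' (12.7%, diff 0.6%); second most likely is 'T' (9.1%, diff 3.0%).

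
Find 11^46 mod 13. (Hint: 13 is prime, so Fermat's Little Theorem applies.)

Step 1: Since 13 is prime, by Fermat's Little Theorem: 11^12 = 1 (mod 13).
Step 2: Reduce exponent: 46 mod 12 = 10.
Step 3: So 11^46 = 11^10 (mod 13).
Step 4: 11^10 mod 13 = 10.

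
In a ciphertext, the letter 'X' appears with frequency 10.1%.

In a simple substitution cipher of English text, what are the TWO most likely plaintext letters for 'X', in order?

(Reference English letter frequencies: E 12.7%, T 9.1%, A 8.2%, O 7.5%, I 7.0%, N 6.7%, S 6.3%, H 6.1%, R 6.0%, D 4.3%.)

Step 1: Observed frequency of 'X' is 10.1%.
Step 2: Compute distances to each reference frequency and sort:
  T (9.1%): difference = 1.0% <-- BEST
  A (8.2%): difference = 1.9% <-- RUNNER-UP
  E (12.7%): difference = 2.6%
  O (7.5%): difference = 2.6%
  I (7.0%): difference = 3.1%
Step 3: Most likely is 'T' (9.1%, diff 1.0%); second most likely is 'A' (8.2%, diff 1.9%).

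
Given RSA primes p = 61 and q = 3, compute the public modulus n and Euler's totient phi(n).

Step 1: n = p * q = 61 * 3 = 183.
Step 2: phi(n) = (p-1)(q-1) = 60 * 2 = 120.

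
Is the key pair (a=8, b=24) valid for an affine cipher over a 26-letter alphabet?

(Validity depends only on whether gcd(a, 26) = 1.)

Step 1: Compute gcd(8, 26).
Step 2: gcd(8, 26) = 2.
Since gcd = 2 != 1, 8 shares a common factor with 26, so it cannot be used.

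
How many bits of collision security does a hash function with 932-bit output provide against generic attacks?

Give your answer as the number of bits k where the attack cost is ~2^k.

Step 1: The hash has a 932-bit output.
Step 2: Collision resistance means it should be infeasible to find any x != y with h(x) = h(y).
By the birthday bound, a generic collision search succeeds after about sqrt(2^932) = 2^(932/2) = 2^466 evaluations.
Step 3: Security level = 466 bits.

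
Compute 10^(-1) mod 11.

Step 1: We need x such that 10 * x = 1 (mod 11).
Step 2: Using the extended Euclidean algorithm or trial:
  10 * 10 = 100 = 9 * 11 + 1.
Step 3: Since 100 mod 11 = 1, the inverse is x = 10.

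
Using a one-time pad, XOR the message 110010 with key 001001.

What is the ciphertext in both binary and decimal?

Step 1: Write out the XOR operation bit by bit:
  Message: 110010
  Key:     001001
  XOR:     111011
Step 2: Convert to decimal: 111011 = 59.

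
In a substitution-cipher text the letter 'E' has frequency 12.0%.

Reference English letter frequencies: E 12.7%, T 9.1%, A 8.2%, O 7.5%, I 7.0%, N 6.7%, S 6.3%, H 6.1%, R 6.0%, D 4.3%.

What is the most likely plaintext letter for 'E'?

Step 1: The observed frequency is 12.0%.
Step 2: Compare with English frequencies:
  E: 12.7% (difference: 0.7%) <-- closest
  T: 9.1% (difference: 2.9%)
  A: 8.2% (difference: 3.8%)
  O: 7.5% (difference: 4.5%)
  I: 7.0% (difference: 5.0%)
  N: 6.7% (difference: 5.3%)
  S: 6.3% (difference: 5.7%)
  H: 6.1% (difference: 5.9%)
  R: 6.0% (difference: 6.0%)
  D: 4.3% (difference: 7.7%)
Step 3: 'E' most likely represents 'E' (frequency 12.7%).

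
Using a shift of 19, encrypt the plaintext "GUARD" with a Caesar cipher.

Step 1: For each letter, shift forward by 19 positions (mod 26).
  G (position 6) -> position (6+19) mod 26 = 25 -> Z
  U (position 20) -> position (20+19) mod 26 = 13 -> N
  A (position 0) -> position (0+19) mod 26 = 19 -> T
  R (position 17) -> position (17+19) mod 26 = 10 -> K
  D (position 3) -> position (3+19) mod 26 = 22 -> W
Result: ZNTKW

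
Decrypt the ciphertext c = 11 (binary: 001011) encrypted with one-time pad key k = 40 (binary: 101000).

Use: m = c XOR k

Step 1: XOR ciphertext with key:
  Ciphertext: 001011
  Key:        101000
  XOR:        100011
Step 2: Plaintext = 100011 = 35 in decimal.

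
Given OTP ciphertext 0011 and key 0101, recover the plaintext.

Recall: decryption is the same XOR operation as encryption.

Step 1: XOR ciphertext with key:
  Ciphertext: 0011
  Key:        0101
  XOR:        0110
Step 2: Plaintext = 0110 = 6 in decimal.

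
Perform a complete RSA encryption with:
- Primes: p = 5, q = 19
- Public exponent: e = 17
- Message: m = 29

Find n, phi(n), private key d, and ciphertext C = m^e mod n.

Step 1: n = 5 * 19 = 95.
Step 2: phi(n) = (5-1)(19-1) = 4 * 18 = 72.
Step 3: Find d = 17^(-1) mod 72 = 17.
  Verify: 17 * 17 = 289 = 1 (mod 72).
Step 4: C = 29^17 mod 95 = 59.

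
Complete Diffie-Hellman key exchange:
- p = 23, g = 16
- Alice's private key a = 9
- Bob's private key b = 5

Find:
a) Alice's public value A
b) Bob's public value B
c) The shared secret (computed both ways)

Step 1: A = g^a mod p = 16^9 mod 23 = 8.
Step 2: B = g^b mod p = 16^5 mod 23 = 6.
Step 3: Alice computes s = B^a mod p = 6^9 mod 23 = 16.
Step 4: Bob computes s = A^b mod p = 8^5 mod 23 = 16.
Both sides agree: shared secret = 16.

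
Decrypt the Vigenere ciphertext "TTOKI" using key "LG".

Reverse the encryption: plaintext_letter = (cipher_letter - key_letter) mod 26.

Step 1: Extend key: LGLGL
Step 2: Decrypt each letter (c - k) mod 26:
  T(19) - L(11) = (19-11) mod 26 = 8 = I
  T(19) - G(6) = (19-6) mod 26 = 13 = N
  O(14) - L(11) = (14-11) mod 26 = 3 = D
  K(10) - G(6) = (10-6) mod 26 = 4 = E
  I(8) - L(11) = (8-11) mod 26 = 23 = X
Plaintext: INDEX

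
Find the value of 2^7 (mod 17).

Step 1: Compute 2^7 mod 17 step by step, reducing modulo 17 at each step.
  2^1 mod 17 = 2
  2^2 mod 17 = (2 * 2) mod 17 = 4
  2^3 mod 17 = (4 * 2) mod 17 = 8
  2^4 mod 17 = (8 * 2) mod 17 = 16
  2^5 mod 17 = (16 * 2) mod 17 = 15
  2^6 mod 17 = (15 * 2) mod 17 = 13
  2^7 mod 17 = (13 * 2) mod 17 = 9
Step 2: Result = 9.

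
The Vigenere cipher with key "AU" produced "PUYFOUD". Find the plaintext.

Step 1: Extend key: AUAUAUA
Step 2: Decrypt each letter (c - k) mod 26:
  P(15) - A(0) = (15-0) mod 26 = 15 = P
  U(20) - U(20) = (20-20) mod 26 = 0 = A
  Y(24) - A(0) = (24-0) mod 26 = 24 = Y
  F(5) - U(20) = (5-20) mod 26 = 11 = L
  O(14) - A(0) = (14-0) mod 26 = 14 = O
  U(20) - U(20) = (20-20) mod 26 = 0 = A
  D(3) - A(0) = (3-0) mod 26 = 3 = D
Plaintext: PAYLOAD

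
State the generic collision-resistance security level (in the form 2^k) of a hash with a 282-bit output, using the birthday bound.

Step 1: The birthday paradox gives collision probability ~50% after sqrt(2^n) = 2^(n/2) hashes.
Step 2: For 282-bit output: 2^(282/2) = 2^141.
Step 3: Approximately 2^141 hash computations needed.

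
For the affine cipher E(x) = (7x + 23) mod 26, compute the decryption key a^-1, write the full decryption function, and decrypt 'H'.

Step 1: Find a^-1, the modular inverse of 7 mod 26.
Step 2: We need 7 * a^-1 = 1 (mod 26).
Step 3: 7 * 15 = 105 = 4 * 26 + 1, so a^-1 = 15.
Step 4: D(y) = 15(y - 23) mod 26.
Step 5: Apply to 'H' (y = 7): D(7) = 15 * (7 - 23) mod 26 = 15 * -16 mod 26 = 20 -> 'U'.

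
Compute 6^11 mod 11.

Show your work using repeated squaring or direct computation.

Step 1: Compute 6^11 mod 11 step by step, reducing modulo 11 at each step.
  6^1 mod 11 = 6
  6^2 mod 11 = (6 * 6) mod 11 = 3
  6^3 mod 11 = (3 * 6) mod 11 = 7
  6^4 mod 11 = (7 * 6) mod 11 = 9
  6^5 mod 11 = (9 * 6) mod 11 = 10
  6^6 mod 11 = (10 * 6) mod 11 = 5
  6^7 mod 11 = (5 * 6) mod 11 = 8
  6^8 mod 11 = (8 * 6) mod 11 = 4
  6^9 mod 11 = (4 * 6) mod 11 = 2
  6^10 mod 11 = (2 * 6) mod 11 = 1
  6^11 mod 11 = (1 * 6) mod 11 = 6
Step 2: Result = 6.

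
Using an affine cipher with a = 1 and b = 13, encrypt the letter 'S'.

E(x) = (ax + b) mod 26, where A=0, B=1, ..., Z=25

Step 1: Convert 'S' to number: x = 18.
Step 2: E(18) = (1 * 18 + 13) mod 26 = 31 mod 26 = 5.
Step 3: Convert 5 back to letter: F.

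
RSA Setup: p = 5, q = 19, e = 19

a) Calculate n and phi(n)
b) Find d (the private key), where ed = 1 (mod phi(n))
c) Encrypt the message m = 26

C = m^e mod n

Step 1: n = 5 * 19 = 95.
Step 2: phi(n) = (5-1)(19-1) = 4 * 18 = 72.
Step 3: Find d = 19^(-1) mod 72 = 19.
  Verify: 19 * 19 = 361 = 1 (mod 72).
Step 4: C = 26^19 mod 95 = 26.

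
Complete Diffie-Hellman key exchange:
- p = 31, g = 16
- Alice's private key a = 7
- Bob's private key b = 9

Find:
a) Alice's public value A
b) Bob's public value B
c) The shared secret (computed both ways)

Step 1: A = g^a mod p = 16^7 mod 31 = 8.
Step 2: B = g^b mod p = 16^9 mod 31 = 2.
Step 3: Alice computes s = B^a mod p = 2^7 mod 31 = 4.
Step 4: Bob computes s = A^b mod p = 8^9 mod 31 = 4.
Both sides agree: shared secret = 4.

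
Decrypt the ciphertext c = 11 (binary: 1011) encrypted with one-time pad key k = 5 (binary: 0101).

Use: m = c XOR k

Step 1: XOR ciphertext with key:
  Ciphertext: 1011
  Key:        0101
  XOR:        1110
Step 2: Plaintext = 1110 = 14 in decimal.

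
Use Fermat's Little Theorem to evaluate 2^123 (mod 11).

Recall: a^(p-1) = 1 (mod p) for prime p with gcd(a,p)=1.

Step 1: Since 11 is prime, by Fermat's Little Theorem: 2^10 = 1 (mod 11).
Step 2: Reduce exponent: 123 mod 10 = 3.
Step 3: So 2^123 = 2^3 (mod 11).
Step 4: 2^3 mod 11 = 8.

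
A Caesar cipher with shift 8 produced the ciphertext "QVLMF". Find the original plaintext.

Step 1: Reverse the shift by subtracting 8 from each letter position.
  Q (position 16) -> position (16-8) mod 26 = 8 -> I
  V (position 21) -> position (21-8) mod 26 = 13 -> N
  L (position 11) -> position (11-8) mod 26 = 3 -> D
  M (position 12) -> position (12-8) mod 26 = 4 -> E
  F (position 5) -> position (5-8) mod 26 = 23 -> X
Decrypted message: INDEX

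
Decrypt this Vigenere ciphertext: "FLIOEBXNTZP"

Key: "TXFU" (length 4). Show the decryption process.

Step 1: Key 'TXFU' has length 4. Extended key: TXFUTXFUTXF
Step 2: Decrypt each position:
  F(5) - T(19) = 12 = M
  L(11) - X(23) = 14 = O
  I(8) - F(5) = 3 = D
  O(14) - U(20) = 20 = U
  E(4) - T(19) = 11 = L
  B(1) - X(23) = 4 = E
  X(23) - F(5) = 18 = S
  N(13) - U(20) = 19 = T
  T(19) - T(19) = 0 = A
  Z(25) - X(23) = 2 = C
  P(15) - F(5) = 10 = K
Plaintext: MODULESTACK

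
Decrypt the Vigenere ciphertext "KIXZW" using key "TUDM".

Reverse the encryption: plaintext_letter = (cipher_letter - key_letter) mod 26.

Step 1: Extend key: TUDMT
Step 2: Decrypt each letter (c - k) mod 26:
  K(10) - T(19) = (10-19) mod 26 = 17 = R
  I(8) - U(20) = (8-20) mod 26 = 14 = O
  X(23) - D(3) = (23-3) mod 26 = 20 = U
  Z(25) - M(12) = (25-12) mod 26 = 13 = N
  W(22) - T(19) = (22-19) mod 26 = 3 = D
Plaintext: ROUND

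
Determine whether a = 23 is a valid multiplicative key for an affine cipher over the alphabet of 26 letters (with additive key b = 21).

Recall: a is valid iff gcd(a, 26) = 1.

Step 1: Compute gcd(23, 26).
Step 2: gcd(23, 26) = 1.
Since gcd = 1, 23 is coprime with 26, so it is a valid key.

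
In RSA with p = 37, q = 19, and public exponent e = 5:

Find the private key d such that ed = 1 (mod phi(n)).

Step 1: n = 37 * 19 = 703.
Step 2: phi(n) = 36 * 18 = 648.
Step 3: Find d such that 5 * d = 1 (mod 648).
Step 4: d = 5^(-1) mod 648 = 389.
Verification: 5 * 389 = 1945 = 3 * 648 + 1.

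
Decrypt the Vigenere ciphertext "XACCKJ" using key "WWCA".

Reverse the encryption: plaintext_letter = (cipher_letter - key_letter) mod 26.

Step 1: Extend key: WWCAWW
Step 2: Decrypt each letter (c - k) mod 26:
  X(23) - W(22) = (23-22) mod 26 = 1 = B
  A(0) - W(22) = (0-22) mod 26 = 4 = E
  C(2) - C(2) = (2-2) mod 26 = 0 = A
  C(2) - A(0) = (2-0) mod 26 = 2 = C
  K(10) - W(22) = (10-22) mod 26 = 14 = O
  J(9) - W(22) = (9-22) mod 26 = 13 = N
Plaintext: BEACON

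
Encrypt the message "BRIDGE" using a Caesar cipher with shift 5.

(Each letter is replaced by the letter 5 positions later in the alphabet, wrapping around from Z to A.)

Step 1: For each letter, shift forward by 5 positions (mod 26).
  B (position 1) -> position (1+5) mod 26 = 6 -> G
  R (position 17) -> position (17+5) mod 26 = 22 -> W
  I (position 8) -> position (8+5) mod 26 = 13 -> N
  D (position 3) -> position (3+5) mod 26 = 8 -> I
  G (position 6) -> position (6+5) mod 26 = 11 -> L
  E (position 4) -> position (4+5) mod 26 = 9 -> J
Result: GWNILJ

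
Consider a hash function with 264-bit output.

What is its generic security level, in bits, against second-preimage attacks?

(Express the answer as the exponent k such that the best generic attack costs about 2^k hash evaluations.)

Step 1: The hash has a 264-bit output.
Step 2: Second-preimage resistance means: given a specific input x, it should be infeasible to find a different y with h(y) = h(x).
With a 264-bit output, a generic search for a second preimage costs about 2^264 evaluations (each trial matches the fixed target with probability 2^-264).
Step 3: Security level = 264 bits.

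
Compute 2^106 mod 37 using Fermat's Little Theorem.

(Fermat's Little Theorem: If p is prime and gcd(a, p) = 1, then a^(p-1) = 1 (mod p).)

Step 1: Since 37 is prime, by Fermat's Little Theorem: 2^36 = 1 (mod 37).
Step 2: Reduce exponent: 106 mod 36 = 34.
Step 3: So 2^106 = 2^34 (mod 37).
Step 4: 2^34 mod 37 = 28.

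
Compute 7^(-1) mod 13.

Step 1: We need x such that 7 * x = 1 (mod 13).
Step 2: Using the extended Euclidean algorithm or trial:
  7 * 2 = 14 = 1 * 13 + 1.
Step 3: Since 14 mod 13 = 1, the inverse is x = 2.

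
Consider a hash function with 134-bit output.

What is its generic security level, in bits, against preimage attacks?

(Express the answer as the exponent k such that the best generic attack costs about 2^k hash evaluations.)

Step 1: The hash has a 134-bit output.
Step 2: Preimage resistance means: given a digest h(x), it should be infeasible to find any input that hashes to it.
With a 134-bit output there are 2^134 possible digests, so a generic brute-force preimage search costs about 2^134 evaluations.
Step 3: Security level = 134 bits.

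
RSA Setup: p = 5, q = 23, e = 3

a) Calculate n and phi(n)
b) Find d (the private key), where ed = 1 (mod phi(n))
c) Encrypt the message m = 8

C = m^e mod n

Step 1: n = 5 * 23 = 115.
Step 2: phi(n) = (5-1)(23-1) = 4 * 22 = 88.
Step 3: Find d = 3^(-1) mod 88 = 59.
  Verify: 3 * 59 = 177 = 1 (mod 88).
Step 4: C = 8^3 mod 115 = 52.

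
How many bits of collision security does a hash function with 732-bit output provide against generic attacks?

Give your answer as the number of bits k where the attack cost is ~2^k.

Step 1: The hash has a 732-bit output.
Step 2: Collision resistance means it should be infeasible to find any x != y with h(x) = h(y).
By the birthday bound, a generic collision search succeeds after about sqrt(2^732) = 2^(732/2) = 2^366 evaluations.
Step 3: Security level = 366 bits.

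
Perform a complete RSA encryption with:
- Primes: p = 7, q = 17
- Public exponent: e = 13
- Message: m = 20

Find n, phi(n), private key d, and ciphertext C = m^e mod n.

Step 1: n = 7 * 17 = 119.
Step 2: phi(n) = (7-1)(17-1) = 6 * 16 = 96.
Step 3: Find d = 13^(-1) mod 96 = 37.
  Verify: 13 * 37 = 481 = 1 (mod 96).
Step 4: C = 20^13 mod 119 = 97.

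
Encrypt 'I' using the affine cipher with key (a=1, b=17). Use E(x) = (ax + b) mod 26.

Step 1: Convert 'I' to number: x = 8.
Step 2: E(8) = (1 * 8 + 17) mod 26 = 25 mod 26 = 25.
Step 3: Convert 25 back to letter: Z.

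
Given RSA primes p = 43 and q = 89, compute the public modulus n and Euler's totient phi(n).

Step 1: n = p * q = 43 * 89 = 3827.
Step 2: phi(n) = (p-1)(q-1) = 42 * 88 = 3696.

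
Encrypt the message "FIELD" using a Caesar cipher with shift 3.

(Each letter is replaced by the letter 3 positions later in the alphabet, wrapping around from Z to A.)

Step 1: For each letter, shift forward by 3 positions (mod 26).
  F (position 5) -> position (5+3) mod 26 = 8 -> I
  I (position 8) -> position (8+3) mod 26 = 11 -> L
  E (position 4) -> position (4+3) mod 26 = 7 -> H
  L (position 11) -> position (11+3) mod 26 = 14 -> O
  D (position 3) -> position (3+3) mod 26 = 6 -> G
Result: ILHOG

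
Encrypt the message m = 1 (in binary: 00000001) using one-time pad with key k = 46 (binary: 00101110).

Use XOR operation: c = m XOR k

Step 1: Write out the XOR operation bit by bit:
  Message: 00000001
  Key:     00101110
  XOR:     00101111
Step 2: Convert to decimal: 00101111 = 47.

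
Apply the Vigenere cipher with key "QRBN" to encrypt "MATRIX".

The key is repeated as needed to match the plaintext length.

Step 1: Repeat key to match plaintext length:
  Plaintext: MATRIX
  Key:       QRBNQR
Step 2: Encrypt each letter:
  M(12) + Q(16) = (12+16) mod 26 = 2 = C
  A(0) + R(17) = (0+17) mod 26 = 17 = R
  T(19) + B(1) = (19+1) mod 26 = 20 = U
  R(17) + N(13) = (17+13) mod 26 = 4 = E
  I(8) + Q(16) = (8+16) mod 26 = 24 = Y
  X(23) + R(17) = (23+17) mod 26 = 14 = O
Ciphertext: CRUEYO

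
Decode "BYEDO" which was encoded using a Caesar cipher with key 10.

Step 1: Reverse the shift by subtracting 10 from each letter position.
  B (position 1) -> position (1-10) mod 26 = 17 -> R
  Y (position 24) -> position (24-10) mod 26 = 14 -> O
  E (position 4) -> position (4-10) mod 26 = 20 -> U
  D (position 3) -> position (3-10) mod 26 = 19 -> T
  O (position 14) -> position (14-10) mod 26 = 4 -> E
Decrypted message: ROUTE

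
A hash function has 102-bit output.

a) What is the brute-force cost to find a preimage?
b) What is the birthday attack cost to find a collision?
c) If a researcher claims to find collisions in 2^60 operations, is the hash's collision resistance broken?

Step 1: Preimage resistance requires brute-force of 2^102 operations.
Step 2: Collision resistance (birthday bound) = 2^(102/2) = 2^51.
Step 3: The claimed attack costs 2^60 operations.
Step 4: Since 2^60 >= 2^51, the claimed attack is no faster than the generic birthday attack, so this does not break collision resistance.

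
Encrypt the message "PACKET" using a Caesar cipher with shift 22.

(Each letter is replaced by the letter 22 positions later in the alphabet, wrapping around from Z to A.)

Step 1: For each letter, shift forward by 22 positions (mod 26).
  P (position 15) -> position (15+22) mod 26 = 11 -> L
  A (position 0) -> position (0+22) mod 26 = 22 -> W
  C (position 2) -> position (2+22) mod 26 = 24 -> Y
  K (position 10) -> position (10+22) mod 26 = 6 -> G
  E (position 4) -> position (4+22) mod 26 = 0 -> A
  T (position 19) -> position (19+22) mod 26 = 15 -> P
Result: LWYGAP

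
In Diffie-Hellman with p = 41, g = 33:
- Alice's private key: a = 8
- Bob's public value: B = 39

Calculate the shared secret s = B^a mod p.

Step 1: s = B^a mod p = 39^8 mod 41.
  39^1 mod 41 = 39
  39^2 mod 41 = (39 * 39) mod 41 = 4
  39^3 mod 41 = (4 * 39) mod 41 = 33
  39^4 mod 41 = (33 * 39) mod 41 = 16
  39^5 mod 41 = (16 * 39) mod 41 = 9
  39^6 mod 41 = (9 * 39) mod 41 = 23
  39^7 mod 41 = (23 * 39) mod 41 = 36
  39^8 mod 41 = (36 * 39) mod 41 = 10
Result: shared secret = 10.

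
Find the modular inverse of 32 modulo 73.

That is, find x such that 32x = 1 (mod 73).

Step 1: We need x such that 32 * x = 1 (mod 73).
Step 2: Using the extended Euclidean algorithm or trial:
  32 * 16 = 512 = 7 * 73 + 1.
Step 3: Since 512 mod 73 = 1, the inverse is x = 16.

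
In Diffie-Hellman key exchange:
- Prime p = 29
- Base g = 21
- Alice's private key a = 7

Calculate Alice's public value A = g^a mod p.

Step 1: A = g^a mod p = 21^7 mod 29.
  21^1 mod 29 = 21
  21^2 mod 29 = (21 * 21) mod 29 = 6
  21^3 mod 29 = (6 * 21) mod 29 = 10
  21^4 mod 29 = (10 * 21) mod 29 = 7
  21^5 mod 29 = (7 * 21) mod 29 = 2
  21^6 mod 29 = (2 * 21) mod 29 = 13
  21^7 mod 29 = (13 * 21) mod 29 = 12
Result: A = 12.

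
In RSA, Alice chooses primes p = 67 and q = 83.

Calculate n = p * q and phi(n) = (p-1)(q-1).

Step 1: n = p * q = 67 * 83 = 5561.
Step 2: phi(n) = (p-1)(q-1) = 66 * 82 = 5412.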